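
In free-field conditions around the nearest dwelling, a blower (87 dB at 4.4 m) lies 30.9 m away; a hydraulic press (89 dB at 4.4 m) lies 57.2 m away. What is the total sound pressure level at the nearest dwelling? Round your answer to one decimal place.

71.7 dB

First find each source's level at the receiver (point-source: −20·log₁₀(r/r_ref)), then combine on an intensity basis.
blower: 87 − 20·log₁₀(30.9/4.4) = 87 − 16.93 = 70.07 dB.
hydraulic press: 89 − 20·log₁₀(57.2/4.4) = 89 − 22.28 = 66.72 dB.
Σ 10^(L/10) = 1.486e+07 → L_total = 10·log₁₀(1.486e+07) = 71.72 dB.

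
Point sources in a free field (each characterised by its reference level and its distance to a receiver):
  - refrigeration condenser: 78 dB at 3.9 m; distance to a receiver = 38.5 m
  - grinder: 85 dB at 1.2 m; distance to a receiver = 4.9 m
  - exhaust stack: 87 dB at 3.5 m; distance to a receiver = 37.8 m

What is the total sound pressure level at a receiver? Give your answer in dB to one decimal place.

73.8 dB

First find each source's level at the receiver (point-source: −20·log₁₀(r/r_ref)), then combine on an intensity basis.
refrigeration condenser: 78 − 20·log₁₀(38.5/3.9) = 78 − 19.89 = 58.11 dB.
grinder: 85 − 20·log₁₀(4.9/1.2) = 85 − 12.22 = 72.78 dB.
exhaust stack: 87 − 20·log₁₀(37.8/3.5) = 87 − 20.67 = 66.33 dB.
Σ 10^(L/10) = 2.391e+07 → L_total = 10·log₁₀(2.391e+07) = 73.79 dB.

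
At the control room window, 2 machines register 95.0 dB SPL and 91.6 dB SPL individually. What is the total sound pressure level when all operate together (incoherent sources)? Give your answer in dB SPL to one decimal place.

Incoherent sources combine by intensity addition: L_total = 10·log₁₀(Σ 10^(L_i/10)).
Σ 10^(L/10) = 10^(95.0/10) + 10^(91.6/10) = 4.608e+09.
L_total = 10·log₁₀(4.608e+09) = 96.63 dB SPL.

96.6 dB SPL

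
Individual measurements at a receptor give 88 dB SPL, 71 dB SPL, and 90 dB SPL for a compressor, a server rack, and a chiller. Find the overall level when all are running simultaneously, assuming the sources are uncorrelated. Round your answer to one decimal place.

For uncorrelated sources the intensities add, so convert each level to linear form, sum, and take 10·log₁₀ of the total.
Σ 10^(L/10) = 10^(88/10) + 10^(71/10) + 10^(90/10) = 1.644e+09.
L_total = 10·log₁₀(1.644e+09) = 92.16 dB SPL.

92.2 dB SPL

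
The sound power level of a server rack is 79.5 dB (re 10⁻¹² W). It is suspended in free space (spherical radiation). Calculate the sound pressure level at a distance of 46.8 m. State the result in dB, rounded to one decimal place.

35.1 dB

The power spreads over a sphere of area 4π·r², so L_p = L_w − 10·log₁₀(4π·r²).
4π·r² = 2.752e+04 m², 10·log₁₀ of that is 44.397 dB.
L_p = 79.5 − 44.397 = 35.10 dB.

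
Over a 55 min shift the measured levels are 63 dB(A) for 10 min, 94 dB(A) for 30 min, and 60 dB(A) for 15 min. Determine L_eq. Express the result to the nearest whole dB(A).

91 dB(A)

Weight each interval's intensity by its duration and average over T = 55 min:
Σ tᵢ·10^(Lᵢ/10) = 10·10^(63/10) + 30·10^(94/10) + 15·10^(60/10) = 7.539e+10.
L_eq = 10·log₁₀(7.539e+10/55) = 91.37 dB(A).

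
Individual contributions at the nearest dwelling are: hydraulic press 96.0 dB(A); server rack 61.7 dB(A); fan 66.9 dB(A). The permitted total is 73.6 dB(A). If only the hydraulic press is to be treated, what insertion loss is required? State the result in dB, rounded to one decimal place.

Everything except the hydraulic press sums to 10^(61.7/10) + 10^(66.9/10) = 6.377e+06 in linear terms, 68.05 dB(A).
The limit corresponds to 10^(73.6/10) = 2.291e+07; subtracting the fixed part leaves 1.653e+07 for the hydraulic press, i.e. 72.18 dB(A).
So the hydraulic press must be reduced from 96.0 to 72.18 dB(A): IL = 23.82 dB.

23.8 dB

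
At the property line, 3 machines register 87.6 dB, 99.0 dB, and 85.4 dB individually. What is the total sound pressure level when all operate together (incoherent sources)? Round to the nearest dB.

For uncorrelated sources the intensities add, so convert each level to linear form, sum, and take 10·log₁₀ of the total.
Σ 10^(L/10) = 10^(87.6/10) + 10^(99.0/10) + 10^(85.4/10) = 8.865e+09.
L_total = 10·log₁₀(8.865e+09) = 99.48 dB.

99 dB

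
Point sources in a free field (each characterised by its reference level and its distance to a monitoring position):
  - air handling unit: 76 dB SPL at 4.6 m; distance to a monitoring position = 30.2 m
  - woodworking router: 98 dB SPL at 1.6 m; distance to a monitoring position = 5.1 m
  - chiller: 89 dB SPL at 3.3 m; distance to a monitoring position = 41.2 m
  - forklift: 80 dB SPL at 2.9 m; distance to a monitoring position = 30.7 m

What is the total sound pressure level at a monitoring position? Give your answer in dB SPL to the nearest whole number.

First find each source's level at the receiver (point-source: −20·log₁₀(r/r_ref)), then combine on an intensity basis.
air handling unit: 76 − 20·log₁₀(30.2/4.6) = 76 − 16.34 = 59.66 dB SPL.
woodworking router: 98 − 20·log₁₀(5.1/1.6) = 98 − 10.07 = 87.93 dB SPL.
chiller: 89 − 20·log₁₀(41.2/3.3) = 89 − 21.93 = 67.07 dB SPL.
forklift: 80 − 20·log₁₀(30.7/2.9) = 80 − 20.49 = 59.51 dB SPL.
Σ 10^(L/10) = 6.279e+08 → L_total = 10·log₁₀(6.279e+08) = 87.98 dB SPL.

88 dB SPL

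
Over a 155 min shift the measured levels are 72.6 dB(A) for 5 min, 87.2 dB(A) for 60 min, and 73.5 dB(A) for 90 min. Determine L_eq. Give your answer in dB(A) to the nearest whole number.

L_eq = 10·log₁₀[(1/T)·Σ tᵢ·10^(Lᵢ/10)] with T = 155 min.
Σ tᵢ·10^(Lᵢ/10) = 5·10^(72.6/10) + 60·10^(87.2/10) + 90·10^(73.5/10) = 3.359e+10.
L_eq = 10·log₁₀(3.359e+10/155) = 83.36 dB(A).

83 dB(A)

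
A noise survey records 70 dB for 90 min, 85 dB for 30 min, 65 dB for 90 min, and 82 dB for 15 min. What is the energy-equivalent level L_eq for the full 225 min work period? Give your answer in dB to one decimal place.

77.6 dB

The energy average is taken in the linear domain: L_eq = 10·log₁₀[(Σ tᵢ·10^(Lᵢ/10))/T], T = 225 min.
Σ tᵢ·10^(Lᵢ/10) = 90·10^(70/10) + 30·10^(85/10) + 90·10^(65/10) + 15·10^(82/10) = 1.305e+10.
L_eq = 10·log₁₀(1.305e+10/225) = 77.63 dB.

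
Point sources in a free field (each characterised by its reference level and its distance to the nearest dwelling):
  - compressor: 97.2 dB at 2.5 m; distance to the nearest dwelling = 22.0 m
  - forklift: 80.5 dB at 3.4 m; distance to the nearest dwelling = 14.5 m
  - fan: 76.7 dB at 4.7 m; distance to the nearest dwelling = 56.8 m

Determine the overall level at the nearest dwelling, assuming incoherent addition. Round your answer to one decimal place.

Propagate each source to the receiver with L = L_ref − 20·log₁₀(r/r_ref), then add intensities.
compressor: 97.2 − 20·log₁₀(22.0/2.5) = 97.2 − 18.89 = 78.31 dB.
forklift: 80.5 − 20·log₁₀(14.5/3.4) = 80.5 − 12.60 = 67.90 dB.
fan: 76.7 − 20·log₁₀(56.8/4.7) = 76.7 − 21.65 = 55.05 dB.
Σ 10^(L/10) = 7.426e+07 → L_total = 10·log₁₀(7.426e+07) = 78.71 dB.

78.7 dB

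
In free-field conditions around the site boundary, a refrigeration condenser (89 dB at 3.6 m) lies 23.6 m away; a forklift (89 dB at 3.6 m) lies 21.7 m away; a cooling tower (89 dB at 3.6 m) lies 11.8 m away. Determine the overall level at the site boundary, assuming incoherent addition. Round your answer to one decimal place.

80.6 dB

Apply inverse-square spreading to bring every level to the receiver, then sum 10^(L/10).
refrigeration condenser: 89 − 20·log₁₀(23.6/3.6) = 89 − 16.33 = 72.67 dB.
forklift: 89 − 20·log₁₀(21.7/3.6) = 89 − 15.60 = 73.40 dB.
cooling tower: 89 − 20·log₁₀(11.8/3.6) = 89 − 10.31 = 78.69 dB.
Σ 10^(L/10) = 1.143e+08 → L_total = 10·log₁₀(1.143e+08) = 80.58 dB.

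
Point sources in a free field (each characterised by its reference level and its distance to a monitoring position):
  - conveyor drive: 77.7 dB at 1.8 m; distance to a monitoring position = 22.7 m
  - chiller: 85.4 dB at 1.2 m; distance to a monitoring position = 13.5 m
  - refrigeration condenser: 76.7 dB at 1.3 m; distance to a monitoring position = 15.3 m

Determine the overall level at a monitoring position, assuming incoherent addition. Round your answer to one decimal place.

First find each source's level at the receiver (point-source: −20·log₁₀(r/r_ref)), then combine on an intensity basis.
conveyor drive: 77.7 − 20·log₁₀(22.7/1.8) = 77.7 − 22.02 = 55.68 dB.
chiller: 85.4 − 20·log₁₀(13.5/1.2) = 85.4 − 21.02 = 64.38 dB.
refrigeration condenser: 76.7 − 20·log₁₀(15.3/1.3) = 76.7 − 21.41 = 55.29 dB.
Σ 10^(L/10) = 3.448e+06 → L_total = 10·log₁₀(3.448e+06) = 65.38 dB.

65.4 dB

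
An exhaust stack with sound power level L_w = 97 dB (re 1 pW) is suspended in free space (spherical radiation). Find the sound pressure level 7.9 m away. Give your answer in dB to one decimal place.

68.1 dB

Free-field spherical radiation: L_p = L_w − 10·log₁₀(4π·r²), r = 7.9 m.
4π·r² = 784.3 m², 10·log₁₀ of that is 28.945 dB.
L_p = 97 − 28.945 = 68.06 dB.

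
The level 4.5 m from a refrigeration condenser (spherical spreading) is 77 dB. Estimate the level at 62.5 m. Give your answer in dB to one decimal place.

54.1 dB

Point-source attenuation: ΔL = 20·log₁₀(r₂/r₁) = 20·log₁₀(62.5/4.5) = 22.853 dB.
L₂ = 77 − 20·log₁₀(62.5/4.5) = 77 − 22.853 = 54.15 dB.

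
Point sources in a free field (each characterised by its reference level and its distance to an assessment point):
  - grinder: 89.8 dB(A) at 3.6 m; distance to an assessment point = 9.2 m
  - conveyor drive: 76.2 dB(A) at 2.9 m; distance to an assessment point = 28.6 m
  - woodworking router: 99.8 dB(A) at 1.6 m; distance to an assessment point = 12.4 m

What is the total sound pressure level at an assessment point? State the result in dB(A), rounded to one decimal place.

Propagate each source to the receiver with L = L_ref − 20·log₁₀(r/r_ref), then add intensities.
grinder: 89.8 − 20·log₁₀(9.2/3.6) = 89.8 − 8.15 = 81.65 dB(A).
conveyor drive: 76.2 − 20·log₁₀(28.6/2.9) = 76.2 − 19.88 = 56.32 dB(A).
woodworking router: 99.8 − 20·log₁₀(12.4/1.6) = 99.8 − 17.79 = 82.01 dB(A).
Σ 10^(L/10) = 3.057e+08 → L_total = 10·log₁₀(3.057e+08) = 84.85 dB(A).

84.9 dB(A)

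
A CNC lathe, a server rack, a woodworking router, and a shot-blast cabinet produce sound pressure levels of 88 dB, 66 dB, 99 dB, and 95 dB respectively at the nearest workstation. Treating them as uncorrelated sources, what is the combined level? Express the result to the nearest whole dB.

101 dB

For uncorrelated sources the intensities add, so convert each level to linear form, sum, and take 10·log₁₀ of the total.
Σ 10^(L/10) = 10^(88/10) + 10^(66/10) + 10^(99/10) + 10^(95/10) = 1.174e+10.
L_total = 10·log₁₀(1.174e+10) = 100.70 dB.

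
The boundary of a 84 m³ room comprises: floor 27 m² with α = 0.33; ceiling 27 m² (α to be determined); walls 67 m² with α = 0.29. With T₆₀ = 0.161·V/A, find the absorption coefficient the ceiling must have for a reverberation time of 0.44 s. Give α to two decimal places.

0.09

A = 0.161·V/T₆₀ = 0.161·84/0.44 = 30.74 m² sabins.
Absorption from the other surfaces = 27·0.33 + 67·0.29 = 28.34 m², so the ceiling must supply 2.40 m² over 27 m².
α = 2.40/27 = 0.089.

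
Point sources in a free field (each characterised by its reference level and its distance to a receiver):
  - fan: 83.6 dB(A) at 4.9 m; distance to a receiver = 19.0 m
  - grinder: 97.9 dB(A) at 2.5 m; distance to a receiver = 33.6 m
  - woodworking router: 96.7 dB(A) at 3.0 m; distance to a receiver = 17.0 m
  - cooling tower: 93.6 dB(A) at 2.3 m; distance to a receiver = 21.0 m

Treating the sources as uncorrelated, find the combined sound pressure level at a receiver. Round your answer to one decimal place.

83.5 dB(A)

Propagate each source to the receiver with L = L_ref − 20·log₁₀(r/r_ref), then add intensities.
fan: 83.6 − 20·log₁₀(19.0/4.9) = 83.6 − 11.77 = 71.83 dB(A).
grinder: 97.9 − 20·log₁₀(33.6/2.5) = 97.9 − 22.57 = 75.33 dB(A).
woodworking router: 96.7 − 20·log₁₀(17.0/3.0) = 96.7 − 15.07 = 81.63 dB(A).
cooling tower: 93.6 − 20·log₁₀(21.0/2.3) = 93.6 − 19.21 = 74.39 dB(A).
Σ 10^(L/10) = 2.225e+08 → L_total = 10·log₁₀(2.225e+08) = 83.47 dB(A).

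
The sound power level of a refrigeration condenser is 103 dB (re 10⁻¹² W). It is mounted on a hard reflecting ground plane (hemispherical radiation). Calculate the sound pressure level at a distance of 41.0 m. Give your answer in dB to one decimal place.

Free-field hemispherical radiation: L_p = L_w − 10·log₁₀(2π·r²), r = 41.0 m.
2π·r² = 1.056e+04 m², 10·log₁₀ of that is 40.237 dB.
L_p = 103 − 40.237 = 62.76 dB.

62.8 dB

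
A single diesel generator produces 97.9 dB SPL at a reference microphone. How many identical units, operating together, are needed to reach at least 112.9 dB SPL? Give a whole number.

32

Need L₁ + 10·log₁₀ N ≥ 112.9, i.e. log₁₀ N ≥ 1.50.
N ≥ 10^(15.0/10) = 31.623, so N = 32.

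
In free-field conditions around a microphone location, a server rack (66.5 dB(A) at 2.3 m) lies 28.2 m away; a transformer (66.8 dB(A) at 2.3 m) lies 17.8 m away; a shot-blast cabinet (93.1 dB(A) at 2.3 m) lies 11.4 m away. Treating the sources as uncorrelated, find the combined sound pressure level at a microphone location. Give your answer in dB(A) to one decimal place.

79.2 dB(A)

First find each source's level at the receiver (point-source: −20·log₁₀(r/r_ref)), then combine on an intensity basis.
server rack: 66.5 − 20·log₁₀(28.2/2.3) = 66.5 − 21.77 = 44.73 dB(A).
transformer: 66.8 − 20·log₁₀(17.8/2.3) = 66.8 − 17.77 = 49.03 dB(A).
shot-blast cabinet: 93.1 − 20·log₁₀(11.4/2.3) = 93.1 − 13.90 = 79.20 dB(A).
Σ 10^(L/10) = 8.322e+07 → L_total = 10·log₁₀(8.322e+07) = 79.20 dB(A).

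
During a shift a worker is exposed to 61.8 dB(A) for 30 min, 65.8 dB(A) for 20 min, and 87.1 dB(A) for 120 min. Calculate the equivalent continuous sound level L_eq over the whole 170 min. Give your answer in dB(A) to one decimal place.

85.6 dB(A)

The energy average is taken in the linear domain: L_eq = 10·log₁₀[(Σ tᵢ·10^(Lᵢ/10))/T], T = 170 min.
Σ tᵢ·10^(Lᵢ/10) = 30·10^(61.8/10) + 20·10^(65.8/10) + 120·10^(87.1/10) = 6.166e+10.
L_eq = 10·log₁₀(6.166e+10/170) = 85.60 dB(A).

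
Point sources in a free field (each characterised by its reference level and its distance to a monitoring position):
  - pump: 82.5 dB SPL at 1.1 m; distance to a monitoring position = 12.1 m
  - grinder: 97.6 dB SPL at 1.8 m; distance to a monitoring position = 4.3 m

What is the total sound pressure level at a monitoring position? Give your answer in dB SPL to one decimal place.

90.0 dB SPL

Propagate each source to the receiver with L = L_ref − 20·log₁₀(r/r_ref), then add intensities.
pump: 82.5 − 20·log₁₀(12.1/1.1) = 82.5 − 20.83 = 61.67 dB SPL.
grinder: 97.6 − 20·log₁₀(4.3/1.8) = 97.6 − 7.56 = 90.04 dB SPL.
Σ 10^(L/10) = 1.010e+09 → L_total = 10·log₁₀(1.010e+09) = 90.04 dB SPL.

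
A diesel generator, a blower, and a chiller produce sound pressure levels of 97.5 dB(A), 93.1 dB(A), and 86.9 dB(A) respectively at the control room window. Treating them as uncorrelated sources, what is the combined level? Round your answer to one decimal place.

For uncorrelated sources the intensities add, so convert each level to linear form, sum, and take 10·log₁₀ of the total.
Σ 10^(L/10) = 10^(97.5/10) + 10^(93.1/10) + 10^(86.9/10) = 8.155e+09.
L_total = 10·log₁₀(8.155e+09) = 99.11 dB(A).

99.1 dB(A)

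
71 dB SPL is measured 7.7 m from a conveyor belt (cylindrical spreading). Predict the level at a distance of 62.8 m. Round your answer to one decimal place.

61.9 dB SPL

Line-source attenuation: ΔL = 10·log₁₀(r₂/r₁) = 10·log₁₀(62.8/7.7) = 9.115 dB.
L₂ = 71 − 10·log₁₀(62.8/7.7) = 71 − 9.115 = 61.89 dB SPL.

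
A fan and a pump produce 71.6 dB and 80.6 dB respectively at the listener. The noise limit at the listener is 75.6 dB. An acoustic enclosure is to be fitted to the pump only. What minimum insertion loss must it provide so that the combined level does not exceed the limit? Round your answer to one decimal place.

7.2 dB

The untreated sources together contribute 10^(71.6/10) = 1.445e+07, i.e. 71.60 dB.
To meet 75.6 dB overall, the treated pump may contribute at most 10^(75.6/10) − 1.445e+07 = 2.185e+07, i.e. 73.40 dB.
Required insertion loss = 80.6 − 73.40 = 7.20 dB.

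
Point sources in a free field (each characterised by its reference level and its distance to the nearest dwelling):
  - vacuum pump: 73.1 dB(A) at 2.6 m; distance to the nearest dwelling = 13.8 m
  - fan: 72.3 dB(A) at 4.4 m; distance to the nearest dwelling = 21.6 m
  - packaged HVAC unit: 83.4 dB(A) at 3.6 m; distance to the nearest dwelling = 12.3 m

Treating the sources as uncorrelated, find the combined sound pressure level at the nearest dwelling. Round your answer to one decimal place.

73.0 dB(A)

First find each source's level at the receiver (point-source: −20·log₁₀(r/r_ref)), then combine on an intensity basis.
vacuum pump: 73.1 − 20·log₁₀(13.8/2.6) = 73.1 − 14.50 = 58.60 dB(A).
fan: 72.3 − 20·log₁₀(21.6/4.4) = 72.3 − 13.82 = 58.48 dB(A).
packaged HVAC unit: 83.4 − 20·log₁₀(12.3/3.6) = 83.4 − 10.67 = 72.73 dB(A).
Σ 10^(L/10) = 2.017e+07 → L_total = 10·log₁₀(2.017e+07) = 73.05 dB(A).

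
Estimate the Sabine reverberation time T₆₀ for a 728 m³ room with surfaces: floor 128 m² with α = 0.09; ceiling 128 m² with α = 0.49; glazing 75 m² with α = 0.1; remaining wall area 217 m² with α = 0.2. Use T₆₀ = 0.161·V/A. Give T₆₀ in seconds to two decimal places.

A = Σ Sᵢαᵢ = 128·0.09 + 128·0.49 + 75·0.1 + 217·0.2 = 125.14 m².
T₆₀ = 0.161 × 728 / 125.14 = 0.937 s.

0.94 s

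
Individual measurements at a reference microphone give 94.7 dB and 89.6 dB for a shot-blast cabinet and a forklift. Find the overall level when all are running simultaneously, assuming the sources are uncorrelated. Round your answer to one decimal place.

Incoherent sources combine by intensity addition: L_total = 10·log₁₀(Σ 10^(L_i/10)).
Σ 10^(L/10) = 10^(94.7/10) + 10^(89.6/10) = 3.863e+09.
L_total = 10·log₁₀(3.863e+09) = 95.87 dB.

95.9 dB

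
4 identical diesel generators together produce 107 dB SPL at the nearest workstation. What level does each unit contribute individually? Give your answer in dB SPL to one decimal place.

4 equal contributions raise the level by 10·log₁₀ 4 = 6.021 dB, so each unit alone gives 107 − 6.021.

101.0 dB SPL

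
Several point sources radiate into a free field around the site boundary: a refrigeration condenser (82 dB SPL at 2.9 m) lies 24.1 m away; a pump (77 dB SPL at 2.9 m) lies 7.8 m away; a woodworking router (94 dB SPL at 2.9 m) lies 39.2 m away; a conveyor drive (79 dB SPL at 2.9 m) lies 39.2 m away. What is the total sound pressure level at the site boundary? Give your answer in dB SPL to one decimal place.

Apply inverse-square spreading to bring every level to the receiver, then sum 10^(L/10).
refrigeration condenser: 82 − 20·log₁₀(24.1/2.9) = 82 − 18.39 = 63.61 dB SPL.
pump: 77 − 20·log₁₀(7.8/2.9) = 77 − 8.59 = 68.41 dB SPL.
woodworking router: 94 − 20·log₁₀(39.2/2.9) = 94 − 22.62 = 71.38 dB SPL.
conveyor drive: 79 − 20·log₁₀(39.2/2.9) = 79 − 22.62 = 56.38 dB SPL.
Σ 10^(L/10) = 2.341e+07 → L_total = 10·log₁₀(2.341e+07) = 73.69 dB SPL.

73.7 dB SPL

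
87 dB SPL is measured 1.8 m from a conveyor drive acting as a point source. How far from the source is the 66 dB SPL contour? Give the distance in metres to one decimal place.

20.2 m

For a point source L₁ − L₂ = 20·log₁₀(r₂/r₁), so r₂ = r₁·10^((L₁−L₂)/20).
r₂ = 1.8·10^((87−66)/20) = 1.8·10^(21.0/20) = 20.20 m.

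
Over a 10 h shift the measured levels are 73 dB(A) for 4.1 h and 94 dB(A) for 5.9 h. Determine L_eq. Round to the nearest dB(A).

Weight each interval's intensity by its duration and average over T = 10 h:
Σ tᵢ·10^(Lᵢ/10) = 4.1·10^(73/10) + 5.9·10^(94/10) = 1.490e+10.
L_eq = 10·log₁₀(1.490e+10/10) = 91.73 dB(A).

92 dB(A)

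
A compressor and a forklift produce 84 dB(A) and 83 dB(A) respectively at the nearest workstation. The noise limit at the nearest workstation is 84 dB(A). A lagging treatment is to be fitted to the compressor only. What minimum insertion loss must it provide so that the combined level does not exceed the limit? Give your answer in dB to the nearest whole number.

7 dB

Fixed contribution from the other source: Σ 10^(L/10) = 10^(83/10) = 1.995e+08 (83.00 dB(A)).
The limit corresponds to 10^(84/10) = 2.512e+08; subtracting the fixed part leaves 5.166e+07 for the compressor, i.e. 77.13 dB(A).
So the compressor must be reduced from 84 to 77.13 dB(A): IL = 6.87 dB.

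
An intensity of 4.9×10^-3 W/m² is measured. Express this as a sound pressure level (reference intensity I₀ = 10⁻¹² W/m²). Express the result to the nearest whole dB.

L = 10·log₁₀(I/I₀) = 10·log₁₀(4.9×10^-3/10⁻¹²) = 10·log₁₀(4.9×10^9).
L = 10·(0.6902 + 9) = 96.90 dB.

97 dB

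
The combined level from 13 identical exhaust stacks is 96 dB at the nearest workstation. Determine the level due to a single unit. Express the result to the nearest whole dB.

85 dB

Dividing the total intensity by 13 lowers the level by 10·log₁₀ 13 = 11.139 dB: L₁ = 96 − 11.139.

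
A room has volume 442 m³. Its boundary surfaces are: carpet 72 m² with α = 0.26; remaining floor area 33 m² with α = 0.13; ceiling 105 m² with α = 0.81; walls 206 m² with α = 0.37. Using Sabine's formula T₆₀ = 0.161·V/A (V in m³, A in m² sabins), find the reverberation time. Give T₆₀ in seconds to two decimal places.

0.39 s

Total absorption A = 72·0.26 + 33·0.13 + 105·0.81 + 206·0.37 = 184.28 m² sabins.
T₆₀ = 0.161 × 442 / 184.28 = 0.386 s.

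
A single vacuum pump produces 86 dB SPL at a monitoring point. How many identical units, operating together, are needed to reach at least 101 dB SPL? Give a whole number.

32

N identical sources give L₁ + 10·log₁₀ N, so require 10·log₁₀ N ≥ 101 − 86 = 15.0 dB.
N ≥ 10^(15.0/10) = 31.623, so N = 32.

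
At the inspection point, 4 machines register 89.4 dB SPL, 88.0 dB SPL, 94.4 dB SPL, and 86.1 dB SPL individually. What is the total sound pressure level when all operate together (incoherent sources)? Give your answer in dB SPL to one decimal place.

For uncorrelated sources the intensities add, so convert each level to linear form, sum, and take 10·log₁₀ of the total.
Σ 10^(L/10) = 10^(89.4/10) + 10^(88.0/10) + 10^(94.4/10) + 10^(86.1/10) = 4.664e+09.
L_total = 10·log₁₀(4.664e+09) = 96.69 dB SPL.

96.7 dB SPL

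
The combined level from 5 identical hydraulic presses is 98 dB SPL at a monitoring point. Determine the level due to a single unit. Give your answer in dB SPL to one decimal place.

91.0 dB SPL

5 equal contributions raise the level by 10·log₁₀ 5 = 6.990 dB, so each unit alone gives 98 − 6.990.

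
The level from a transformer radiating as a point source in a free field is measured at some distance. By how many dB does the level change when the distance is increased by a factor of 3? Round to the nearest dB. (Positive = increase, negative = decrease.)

Point-source spreading: ΔL = −20·log₁₀(r₂/r₁).
ΔL = −20·log₁₀(3) = -9.54 dB.

-10 dB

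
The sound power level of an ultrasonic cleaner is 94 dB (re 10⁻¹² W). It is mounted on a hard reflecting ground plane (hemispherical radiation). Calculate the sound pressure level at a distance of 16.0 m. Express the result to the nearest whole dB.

62 dB

The power spreads over a hemisphere of area 2π·r², so L_p = L_w − 10·log₁₀(2π·r²).
2π·r² = 1608 m², 10·log₁₀ of that is 32.064 dB.
L_p = 94 − 32.064 = 61.94 dB.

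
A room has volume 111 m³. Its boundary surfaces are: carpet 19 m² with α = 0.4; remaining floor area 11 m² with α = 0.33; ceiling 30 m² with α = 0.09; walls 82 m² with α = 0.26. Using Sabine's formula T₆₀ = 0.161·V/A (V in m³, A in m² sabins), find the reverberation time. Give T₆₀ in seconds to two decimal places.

0.51 s

Total absorption A = 19·0.4 + 11·0.33 + 30·0.09 + 82·0.26 = 35.25 m² sabins.
T₆₀ = 0.161 × 111 / 35.25 = 0.507 s.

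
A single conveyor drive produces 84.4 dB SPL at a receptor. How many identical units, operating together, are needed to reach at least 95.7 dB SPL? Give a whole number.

N identical sources give L₁ + 10·log₁₀ N, so require 10·log₁₀ N ≥ 95.7 − 84.4 = 11.3 dB.
N ≥ 10^(11.3/10) = 13.490, so N = 14.

14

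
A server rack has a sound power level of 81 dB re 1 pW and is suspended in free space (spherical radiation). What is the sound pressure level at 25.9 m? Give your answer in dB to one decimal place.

41.7 dB

L_p = L_w − 10·log₁₀(4π·r²) with r = 25.9 m.
4π·r² = 8430 m², 10·log₁₀ of that is 39.258 dB.
L_p = 81 − 39.258 = 41.74 dB.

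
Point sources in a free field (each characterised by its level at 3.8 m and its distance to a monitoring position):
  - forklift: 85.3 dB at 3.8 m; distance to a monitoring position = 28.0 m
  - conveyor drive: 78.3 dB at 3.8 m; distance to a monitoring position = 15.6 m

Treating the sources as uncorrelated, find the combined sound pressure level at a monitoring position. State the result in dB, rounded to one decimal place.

70.1 dB

First find each source's level at the receiver (point-source: −20·log₁₀(r/r_ref)), then combine on an intensity basis.
forklift: 85.3 − 20·log₁₀(28.0/3.8) = 85.3 − 17.35 = 67.95 dB.
conveyor drive: 78.3 − 20·log₁₀(15.6/3.8) = 78.3 − 12.27 = 66.03 dB.
Σ 10^(L/10) = 1.025e+07 → L_total = 10·log₁₀(1.025e+07) = 70.11 dB.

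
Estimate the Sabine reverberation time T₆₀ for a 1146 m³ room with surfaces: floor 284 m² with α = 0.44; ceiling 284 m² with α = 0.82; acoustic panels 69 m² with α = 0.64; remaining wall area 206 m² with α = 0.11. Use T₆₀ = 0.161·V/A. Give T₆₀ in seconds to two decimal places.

A = Σ Sᵢαᵢ = 284·0.44 + 284·0.82 + 69·0.64 + 206·0.11 = 424.66 m².
T₆₀ = 0.161·V/A = 0.161·1146/424.66 = 0.434 s.

0.43 s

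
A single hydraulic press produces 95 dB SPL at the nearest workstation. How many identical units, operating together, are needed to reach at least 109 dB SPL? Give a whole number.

26

Need L₁ + 10·log₁₀ N ≥ 109, i.e. log₁₀ N ≥ 1.40.
N ≥ 10^(14.0/10) = 25.119, so N = 26.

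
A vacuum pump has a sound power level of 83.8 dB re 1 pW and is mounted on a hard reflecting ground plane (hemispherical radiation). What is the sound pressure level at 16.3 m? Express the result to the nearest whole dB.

52 dB

The power spreads over a hemisphere of area 2π·r², so L_p = L_w − 10·log₁₀(2π·r²).
2π·r² = 1669 m², 10·log₁₀ of that is 32.226 dB.
L_p = 83.8 − 32.226 = 51.57 dB.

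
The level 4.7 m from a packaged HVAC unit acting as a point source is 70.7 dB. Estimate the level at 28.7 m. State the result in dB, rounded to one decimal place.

Point-source attenuation: ΔL = 20·log₁₀(r₂/r₁) = 20·log₁₀(28.7/4.7) = 15.716 dB.
L₂ = 70.7 − 20·log₁₀(28.7/4.7) = 70.7 − 15.716 = 54.98 dB.

55.0 dB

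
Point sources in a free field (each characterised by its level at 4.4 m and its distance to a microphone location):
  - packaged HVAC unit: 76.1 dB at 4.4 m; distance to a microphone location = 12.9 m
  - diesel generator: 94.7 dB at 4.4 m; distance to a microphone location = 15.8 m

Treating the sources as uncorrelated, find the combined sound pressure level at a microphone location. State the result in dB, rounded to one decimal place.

83.7 dB

First find each source's level at the receiver (point-source: −20·log₁₀(r/r_ref)), then combine on an intensity basis.
packaged HVAC unit: 76.1 − 20·log₁₀(12.9/4.4) = 76.1 − 9.34 = 66.76 dB.
diesel generator: 94.7 − 20·log₁₀(15.8/4.4) = 94.7 − 11.10 = 83.60 dB.
Σ 10^(L/10) = 2.336e+08 → L_total = 10·log₁₀(2.336e+08) = 83.68 dB.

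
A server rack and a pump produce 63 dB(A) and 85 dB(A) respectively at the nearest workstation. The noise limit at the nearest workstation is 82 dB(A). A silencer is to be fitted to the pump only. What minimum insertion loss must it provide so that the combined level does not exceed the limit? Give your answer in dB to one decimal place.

The untreated sources together contribute 10^(63/10) = 1.995e+06, i.e. 63.00 dB(A).
To meet 82 dB(A) overall, the treated pump may contribute at most 10^(82/10) − 1.995e+06 = 1.565e+08, i.e. 81.94 dB(A).
Required insertion loss = 85 − 81.94 = 3.06 dB.

3.1 dB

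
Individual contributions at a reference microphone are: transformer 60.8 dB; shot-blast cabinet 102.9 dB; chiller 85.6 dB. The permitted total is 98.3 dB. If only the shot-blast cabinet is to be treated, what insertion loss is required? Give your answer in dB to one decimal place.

4.8 dB

Everything except the shot-blast cabinet sums to 10^(60.8/10) + 10^(85.6/10) = 3.643e+08 in linear terms, 85.61 dB.
The limit corresponds to 10^(98.3/10) = 6.761e+09; subtracting the fixed part leaves 6.397e+09 for the shot-blast cabinet, i.e. 98.06 dB.
Required insertion loss = 102.9 − 98.06 = 4.84 dB.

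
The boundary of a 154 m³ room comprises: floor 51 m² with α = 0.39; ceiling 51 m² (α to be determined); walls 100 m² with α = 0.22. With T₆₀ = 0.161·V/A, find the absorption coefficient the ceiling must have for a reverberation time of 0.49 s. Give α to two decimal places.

0.17

A = 0.161·V/T₆₀ = 0.161·154/0.49 = 50.60 m² sabins.
Absorption from the other surfaces = 51·0.39 + 100·0.22 = 41.89 m², so the ceiling must supply 8.71 m² over 51 m².
α = 8.71/51 = 0.171.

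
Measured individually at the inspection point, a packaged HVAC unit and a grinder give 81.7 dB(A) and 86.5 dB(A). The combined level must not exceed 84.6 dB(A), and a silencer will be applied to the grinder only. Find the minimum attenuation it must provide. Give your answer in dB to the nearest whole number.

The untreated sources together contribute 10^(81.7/10) = 1.479e+08, i.e. 81.70 dB(A).
The limit corresponds to 10^(84.6/10) = 2.884e+08; subtracting the fixed part leaves 1.405e+08 for the grinder, i.e. 81.48 dB(A).
Required insertion loss = 86.5 − 81.48 = 5.02 dB.

5 dB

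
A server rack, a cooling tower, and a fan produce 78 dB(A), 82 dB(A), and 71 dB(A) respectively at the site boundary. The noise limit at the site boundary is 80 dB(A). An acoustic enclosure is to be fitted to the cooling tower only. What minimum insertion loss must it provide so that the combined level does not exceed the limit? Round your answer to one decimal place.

Fixed contribution from the other sources: Σ 10^(L/10) = 10^(78/10) + 10^(71/10) = 7.568e+07 (78.79 dB(A)).
To meet 80 dB(A) overall, the treated cooling tower may contribute at most 10^(80/10) − 7.568e+07 = 2.432e+07, i.e. 73.86 dB(A).
Required insertion loss = 82 − 73.86 = 8.14 dB.

8.1 dB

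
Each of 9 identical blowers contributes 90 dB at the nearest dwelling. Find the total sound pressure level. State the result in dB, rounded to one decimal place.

99.5 dB

With 9 equal, uncorrelated contributions the intensity is 9× that of one unit, giving a rise of 10·log₁₀ 9.
L_total = 90 + 10·log₁₀(9) = 90 + 9.542 = 99.54 dB.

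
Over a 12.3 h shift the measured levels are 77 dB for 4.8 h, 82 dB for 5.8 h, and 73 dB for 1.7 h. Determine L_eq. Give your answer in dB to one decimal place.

79.9 dB

Weight each interval's intensity by its duration and average over T = 12.3 h:
Σ tᵢ·10^(Lᵢ/10) = 4.8·10^(77/10) + 5.8·10^(82/10) + 1.7·10^(73/10) = 1.194e+09.
L_eq = 10·log₁₀(1.194e+09/12.3) = 79.87 dB.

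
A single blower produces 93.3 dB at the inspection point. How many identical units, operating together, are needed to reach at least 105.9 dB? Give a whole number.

N identical sources give L₁ + 10·log₁₀ N, so require 10·log₁₀ N ≥ 105.9 − 93.3 = 12.6 dB.
N ≥ 10^(12.6/10) = 18.197, so N = 19.

19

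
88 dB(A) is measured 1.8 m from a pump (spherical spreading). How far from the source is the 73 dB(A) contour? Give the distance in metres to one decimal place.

10.1 m

Point-source spreading drops the level by 20·log₁₀(r₂/r₁); inverting, r₂/r₁ = 10^(ΔL/20).
r₂ = 1.8·10^((88−73)/20) = 1.8·10^(15.0/20) = 10.12 m.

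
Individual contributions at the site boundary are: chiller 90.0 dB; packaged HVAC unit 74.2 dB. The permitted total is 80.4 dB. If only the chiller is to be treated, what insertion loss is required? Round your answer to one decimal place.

10.8 dB

Everything except the chiller sums to 10^(74.2/10) = 2.630e+07 in linear terms, 74.20 dB.
To meet 80.4 dB overall, the treated chiller may contribute at most 10^(80.4/10) − 2.630e+07 = 8.335e+07, i.e. 79.21 dB.
So the chiller must be reduced from 90.0 to 79.21 dB: IL = 10.79 dB.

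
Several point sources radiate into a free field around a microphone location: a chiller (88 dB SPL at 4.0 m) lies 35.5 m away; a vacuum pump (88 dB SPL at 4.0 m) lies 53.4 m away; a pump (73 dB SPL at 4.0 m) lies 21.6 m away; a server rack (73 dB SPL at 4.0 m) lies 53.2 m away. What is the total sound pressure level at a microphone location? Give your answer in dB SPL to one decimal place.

First find each source's level at the receiver (point-source: −20·log₁₀(r/r_ref)), then combine on an intensity basis.
chiller: 88 − 20·log₁₀(35.5/4.0) = 88 − 18.96 = 69.04 dB SPL.
vacuum pump: 88 − 20·log₁₀(53.4/4.0) = 88 − 22.51 = 65.49 dB SPL.
pump: 73 − 20·log₁₀(21.6/4.0) = 73 − 14.65 = 58.35 dB SPL.
server rack: 73 − 20·log₁₀(53.2/4.0) = 73 − 22.48 = 50.52 dB SPL.
Σ 10^(L/10) = 1.235e+07 → L_total = 10·log₁₀(1.235e+07) = 70.92 dB SPL.

70.9 dB SPL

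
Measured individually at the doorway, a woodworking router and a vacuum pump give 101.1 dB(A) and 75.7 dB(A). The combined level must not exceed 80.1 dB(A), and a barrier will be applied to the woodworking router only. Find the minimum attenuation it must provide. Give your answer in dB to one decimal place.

Fixed contribution from the other source: Σ 10^(L/10) = 10^(75.7/10) = 3.715e+07 (75.70 dB(A)).
The limit corresponds to 10^(80.1/10) = 1.023e+08; subtracting the fixed part leaves 6.518e+07 for the woodworking router, i.e. 78.14 dB(A).
Required insertion loss = 101.1 − 78.14 = 22.96 dB.

23.0 dB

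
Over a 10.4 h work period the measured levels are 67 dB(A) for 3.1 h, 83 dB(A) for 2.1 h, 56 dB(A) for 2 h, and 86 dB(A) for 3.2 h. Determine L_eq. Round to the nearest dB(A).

The energy average is taken in the linear domain: L_eq = 10·log₁₀[(Σ tᵢ·10^(Lᵢ/10))/T], T = 10.4 h.
Σ tᵢ·10^(Lᵢ/10) = 3.1·10^(67/10) + 2.1·10^(83/10) + 2·10^(56/10) + 3.2·10^(86/10) = 1.709e+09.
L_eq = 10·log₁₀(1.709e+09/10.4) = 82.16 dB(A).

82 dB(A)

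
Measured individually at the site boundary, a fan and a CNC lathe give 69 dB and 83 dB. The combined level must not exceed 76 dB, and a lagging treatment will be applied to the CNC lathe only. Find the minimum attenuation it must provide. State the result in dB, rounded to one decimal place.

The untreated sources together contribute 10^(69/10) = 7.943e+06, i.e. 69.00 dB.
The limit corresponds to 10^(76/10) = 3.981e+07; subtracting the fixed part leaves 3.187e+07 for the CNC lathe, i.e. 75.03 dB.
So the CNC lathe must be reduced from 83 to 75.03 dB: IL = 7.97 dB.

8.0 dB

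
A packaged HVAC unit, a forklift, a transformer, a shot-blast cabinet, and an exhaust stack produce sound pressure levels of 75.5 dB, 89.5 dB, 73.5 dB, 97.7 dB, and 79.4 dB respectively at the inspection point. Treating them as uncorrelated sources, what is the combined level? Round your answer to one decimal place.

98.4 dB

For uncorrelated sources the intensities add, so convert each level to linear form, sum, and take 10·log₁₀ of the total.
Σ 10^(L/10) = 10^(75.5/10) + 10^(89.5/10) + 10^(73.5/10) + 10^(97.7/10) + 10^(79.4/10) = 6.925e+09.
L_total = 10·log₁₀(6.925e+09) = 98.40 dB.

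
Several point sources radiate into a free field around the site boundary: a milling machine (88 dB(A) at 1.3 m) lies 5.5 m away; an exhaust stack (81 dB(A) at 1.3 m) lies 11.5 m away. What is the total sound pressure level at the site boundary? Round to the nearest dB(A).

76 dB(A)

Propagate each source to the receiver with L = L_ref − 20·log₁₀(r/r_ref), then add intensities.
milling machine: 88 − 20·log₁₀(5.5/1.3) = 88 − 12.53 = 75.47 dB(A).
exhaust stack: 81 − 20·log₁₀(11.5/1.3) = 81 − 18.94 = 62.06 dB(A).
Σ 10^(L/10) = 3.686e+07 → L_total = 10·log₁₀(3.686e+07) = 75.67 dB(A).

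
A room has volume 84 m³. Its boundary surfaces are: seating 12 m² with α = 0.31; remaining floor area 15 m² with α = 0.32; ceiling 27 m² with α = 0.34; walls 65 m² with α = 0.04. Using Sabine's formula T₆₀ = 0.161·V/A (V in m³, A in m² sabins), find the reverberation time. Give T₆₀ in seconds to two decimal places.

A = Σ Sᵢαᵢ = 12·0.31 + 15·0.32 + 27·0.34 + 65·0.04 = 20.30 m².
T₆₀ = 0.161 × 84 / 20.30 = 0.666 s.

0.67 s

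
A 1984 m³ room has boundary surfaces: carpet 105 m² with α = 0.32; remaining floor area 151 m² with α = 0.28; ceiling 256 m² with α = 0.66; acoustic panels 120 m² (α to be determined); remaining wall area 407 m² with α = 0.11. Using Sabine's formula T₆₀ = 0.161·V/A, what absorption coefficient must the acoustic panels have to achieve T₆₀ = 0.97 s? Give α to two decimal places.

0.33

Required total absorption A = 0.161·1984/0.97 = 329.30 m².
Absorption from the other surfaces = 105·0.32 + 151·0.28 + 256·0.66 + 407·0.11 = 289.61 m², so the acoustic panels must supply 39.69 m² over 120 m².
α = 39.69/120 = 0.331.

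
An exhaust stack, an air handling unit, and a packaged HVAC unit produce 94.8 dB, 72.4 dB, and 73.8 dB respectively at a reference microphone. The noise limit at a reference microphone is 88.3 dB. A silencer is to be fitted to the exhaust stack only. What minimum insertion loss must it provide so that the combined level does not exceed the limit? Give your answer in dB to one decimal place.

The untreated sources together contribute 10^(72.4/10) + 10^(73.8/10) = 4.137e+07, i.e. 76.17 dB.
To meet 88.3 dB overall, the treated exhaust stack may contribute at most 10^(88.3/10) − 4.137e+07 = 6.347e+08, i.e. 88.03 dB.
So the exhaust stack must be reduced from 94.8 to 88.03 dB: IL = 6.77 dB.

6.8 dB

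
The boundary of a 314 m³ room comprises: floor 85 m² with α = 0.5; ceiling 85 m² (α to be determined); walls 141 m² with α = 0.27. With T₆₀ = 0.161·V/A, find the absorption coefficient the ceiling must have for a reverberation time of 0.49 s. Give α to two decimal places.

0.27

Required total absorption A = 0.161·314/0.49 = 103.17 m².
Absorption from the other surfaces = 85·0.5 + 141·0.27 = 80.57 m², so the ceiling must supply 22.60 m² over 85 m².
α = 22.60/85 = 0.266.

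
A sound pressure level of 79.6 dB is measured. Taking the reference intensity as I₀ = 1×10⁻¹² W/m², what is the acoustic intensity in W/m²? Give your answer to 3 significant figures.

9.12e-05 W/m²

L = 10·log₁₀(I/I₀) ⇒ I = I₀·10^(L/10) = 10⁻¹² × 10^7.96.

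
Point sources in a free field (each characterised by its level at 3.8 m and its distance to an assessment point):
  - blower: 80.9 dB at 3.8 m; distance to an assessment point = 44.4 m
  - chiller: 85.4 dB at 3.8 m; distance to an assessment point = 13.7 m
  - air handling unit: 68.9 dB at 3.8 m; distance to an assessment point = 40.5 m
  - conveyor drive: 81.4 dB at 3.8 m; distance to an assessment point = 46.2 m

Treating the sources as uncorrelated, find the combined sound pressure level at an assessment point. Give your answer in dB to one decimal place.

Propagate each source to the receiver with L = L_ref − 20·log₁₀(r/r_ref), then add intensities.
blower: 80.9 − 20·log₁₀(44.4/3.8) = 80.9 − 21.35 = 59.55 dB.
chiller: 85.4 − 20·log₁₀(13.7/3.8) = 85.4 − 11.14 = 74.26 dB.
air handling unit: 68.9 − 20·log₁₀(40.5/3.8) = 68.9 − 20.55 = 48.35 dB.
conveyor drive: 81.4 − 20·log₁₀(46.2/3.8) = 81.4 − 21.70 = 59.70 dB.
Σ 10^(L/10) = 2.858e+07 → L_total = 10·log₁₀(2.858e+07) = 74.56 dB.

74.6 dB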